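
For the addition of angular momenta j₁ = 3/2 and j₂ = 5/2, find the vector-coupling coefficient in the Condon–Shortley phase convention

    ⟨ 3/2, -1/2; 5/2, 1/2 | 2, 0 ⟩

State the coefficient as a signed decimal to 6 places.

√[5·2!1!3!/7! · 1!2!3!2!2!2!] = √(8/7)
  +(−1)^1/∏(1,1,1,2,0,1)! = -1/2  (running -1/2)
  +(−1)^2/∏(2,0,0,1,1,2)! = 1/4  (running -1/4)
⟨..|..⟩ = √(8/7)·(-1/4) = -0.267261

−√(1/14) = -0.267261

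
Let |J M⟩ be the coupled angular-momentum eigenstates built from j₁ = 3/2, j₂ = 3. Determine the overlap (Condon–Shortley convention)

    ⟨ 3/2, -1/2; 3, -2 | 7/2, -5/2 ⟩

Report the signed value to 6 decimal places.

+√(1/7) = +0.377964

j₁+j₂−J=1  J+j₁−j₂=2  J−j₁+j₂=5  j₁+j₂+J+1=9
(j₁±m₁, j₂±m₂, J±M) = (1,2,1,5,1,6)
P² = 6400/7
sum k=0..1:
  [0] +1/48 = 1/48
  [1] −1/120 = -1/120
S = 1/80
C² = P²·S² = 1/7 ; C = +0.377964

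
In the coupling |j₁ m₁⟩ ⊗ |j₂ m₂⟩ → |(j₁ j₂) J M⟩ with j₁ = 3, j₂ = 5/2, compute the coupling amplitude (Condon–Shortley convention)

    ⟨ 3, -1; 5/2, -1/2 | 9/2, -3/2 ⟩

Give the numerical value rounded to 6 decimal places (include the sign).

−√(5/231) ≈ -0.147122

j₁+j₂−J=1  J+j₁−j₂=5  J−j₁+j₂=4  j₁+j₂+J+1=11
(j₁±m₁, j₂±m₂, J±M) = (2,4,2,3,3,6)
P² = 138240/77
sum k=0..1:
  [0] +1/96 = 1/96
  [1] −1/72 = -1/72
S = -1/288
C² = P²·S² = 5/231 ; C = -0.147122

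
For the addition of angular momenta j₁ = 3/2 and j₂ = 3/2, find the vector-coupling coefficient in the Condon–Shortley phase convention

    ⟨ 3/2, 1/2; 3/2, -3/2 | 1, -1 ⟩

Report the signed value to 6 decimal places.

+√(3/10) ≈ +0.547723

triangle: 2!*1!*1!/5! = 2/120
(j±m)!: 2!*1!*0!*3!*0!*2! = 24
prefactor² = (2J+1)*Δ*N² = 6/5
  k=0: +1/(0!*2!*1!*0!*0!*1!) = 1/2
Σ = 1/2  ⇒  CG² = 6/5*1/2² = 3/10
CG = +√(3/10) = +0.547723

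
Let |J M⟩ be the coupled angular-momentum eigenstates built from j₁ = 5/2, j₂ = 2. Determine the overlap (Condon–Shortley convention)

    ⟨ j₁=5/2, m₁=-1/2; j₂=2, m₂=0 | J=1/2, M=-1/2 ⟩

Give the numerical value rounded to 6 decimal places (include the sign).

+0.447214

√[2·4!1!0!/6! · 2!3!2!2!0!1!] = √(16/5)
  +(−1)^2/∏(2,2,1,0,0,0)! = 1/4  (running 1/4)
⟨..|..⟩ = √(16/5)·(1/4) = +0.447214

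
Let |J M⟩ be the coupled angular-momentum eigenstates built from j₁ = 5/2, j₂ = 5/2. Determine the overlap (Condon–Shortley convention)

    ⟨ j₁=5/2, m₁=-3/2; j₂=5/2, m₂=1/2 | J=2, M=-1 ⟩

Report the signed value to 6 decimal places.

+0.377964  (= +√(1/7))

triangle: 3!×2!×2!/8! = 24/40320
(j±m)!: 1!×4!×3!×2!×1!×3! = 1728
prefactor² = (2J+1)×Δ×N² = 36/7
  k=2: +1/(2!×1!×2!×1!×0!×1!) = 1/4
  k=3: −1/(3!×0!×1!×0!×1!×2!) = -1/12
Σ = 1/6  ⇒  CG² = 36/7×1/6² = 1/7
CG = +√(1/7) = +0.377964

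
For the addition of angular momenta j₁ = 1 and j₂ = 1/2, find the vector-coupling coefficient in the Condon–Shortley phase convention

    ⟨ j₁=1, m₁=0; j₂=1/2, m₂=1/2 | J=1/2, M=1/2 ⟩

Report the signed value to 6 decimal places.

j₁+j₂−J=1  J+j₁−j₂=1  J−j₁+j₂=0  j₁+j₂+J+1=3
(j₁±m₁, j₂±m₂, J±M) = (1,1,1,0,1,0)
P² = 1/3
sum k=1..1:
  [1] −1/1 = -1
S = -1
C² = P²·S² = 1/3 ; C = -0.577350

−√(1/3) = -0.577350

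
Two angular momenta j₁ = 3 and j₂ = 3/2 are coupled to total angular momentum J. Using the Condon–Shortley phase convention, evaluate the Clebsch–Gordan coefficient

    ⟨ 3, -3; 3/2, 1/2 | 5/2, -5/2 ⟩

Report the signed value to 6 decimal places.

√[6·2!4!1!/8! · 0!6!2!1!0!5!] = √(8640/7)
  +(−1)^2/∏(2,0,4,0,0,1)! = 1/48  (running 1/48)
⟨..|..⟩ = √(8640/7)·(1/48) = +0.731925

+0.731925  (= +√(15/28))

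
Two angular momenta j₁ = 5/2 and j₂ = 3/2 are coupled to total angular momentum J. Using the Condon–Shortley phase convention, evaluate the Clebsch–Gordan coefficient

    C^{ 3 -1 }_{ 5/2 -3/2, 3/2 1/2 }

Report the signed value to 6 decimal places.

-0.639010  (= −√(49/120))

triangle: 1!*4!*2!/8! = 48/40320
(j±m)!: 1!*4!*2!*1!*2!*4! = 2304
prefactor² = (2J+1)*Δ*N² = 96/5
  k=0: +1/(0!*1!*4!*2!*0!*0!) = 1/48
  k=1: −1/(1!*0!*3!*1!*1!*1!) = -1/6
Σ = -7/48  ⇒  CG² = 96/5*(-7/48)² = 49/120
CG = −√(49/120) = -0.639010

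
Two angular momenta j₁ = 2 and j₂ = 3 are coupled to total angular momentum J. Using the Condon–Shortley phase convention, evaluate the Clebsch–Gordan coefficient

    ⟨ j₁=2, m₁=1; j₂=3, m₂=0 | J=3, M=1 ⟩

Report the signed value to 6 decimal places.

j₁+j₂−J=2  J+j₁−j₂=2  J−j₁+j₂=4  j₁+j₂+J+1=9
(j₁±m₁, j₂±m₂, J±M) = (3,1,3,3,4,2)
P² = 96/5
sum k=0..1:
  [0] +1/12 = 1/12
  [1] −1/8 = -1/8
S = -1/24
C² = P²·S² = 1/30 ; C = -0.182574

-0.182574  (= −√(1/30))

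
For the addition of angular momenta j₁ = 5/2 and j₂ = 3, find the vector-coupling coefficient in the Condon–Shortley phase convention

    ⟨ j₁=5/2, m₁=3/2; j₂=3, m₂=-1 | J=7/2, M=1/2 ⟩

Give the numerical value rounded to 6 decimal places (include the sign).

+√(8/63) = +0.356348

√[8·2!3!4!/10! · 4!1!2!4!4!3!] = √(18432/175)
  +(−1)^0/∏(0,2,1,2,2,2)! = 1/16  (running 1/16)
  +(−1)^1/∏(1,1,0,1,3,3)! = -1/36  (running 5/144)
⟨..|..⟩ = √(18432/175)·(5/144) = +0.356348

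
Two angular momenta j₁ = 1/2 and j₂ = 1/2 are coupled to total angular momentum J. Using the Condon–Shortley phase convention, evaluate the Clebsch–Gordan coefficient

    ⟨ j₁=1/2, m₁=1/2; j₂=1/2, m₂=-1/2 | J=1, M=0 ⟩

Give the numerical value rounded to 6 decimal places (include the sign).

+√(1/2) ≈ +0.707107

triangle: 0!*1!*1!/3! = 1/6
(j±m)!: 1!*0!*0!*1!*1!*1! = 1
prefactor² = (2J+1)*Δ*N² = 1/2
  k=0: +1/(0!*0!*0!*0!*1!*1!) = 1
Σ = 1  ⇒  CG² = 1/2*1² = 1/2
CG = +√(1/2) = +0.707107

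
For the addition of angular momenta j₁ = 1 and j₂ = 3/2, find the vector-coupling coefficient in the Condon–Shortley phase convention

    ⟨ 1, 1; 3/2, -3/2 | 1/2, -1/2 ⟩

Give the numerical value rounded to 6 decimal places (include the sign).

triangle: 2!*0!*1!/4! = 2/24
(j±m)!: 2!*0!*0!*3!*0!*1! = 12
prefactor² = (2J+1)*Δ*N² = 2
  k=0: +1/(0!*2!*0!*0!*0!*1!) = 1/2
Σ = 1/2  ⇒  CG² = 2*1/2² = 1/2
CG = +√(1/2) = +0.707107

+√(1/2) = +0.707107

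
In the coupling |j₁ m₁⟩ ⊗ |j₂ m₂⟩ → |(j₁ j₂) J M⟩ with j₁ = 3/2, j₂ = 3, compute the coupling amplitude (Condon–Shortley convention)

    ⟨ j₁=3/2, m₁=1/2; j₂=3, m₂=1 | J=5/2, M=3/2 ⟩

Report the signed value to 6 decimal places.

j₁+j₂−J=2  J+j₁−j₂=1  J−j₁+j₂=4  j₁+j₂+J+1=8
(j₁±m₁, j₂±m₂, J±M) = (2,1,4,2,4,1)
P² = 576/35
sum k=0..1:
  [0] +1/48 = 1/48
  [1] −1/6 = -1/6
S = -7/48
C² = P²·S² = 7/20 ; C = -0.591608

−√(7/20) ≈ -0.591608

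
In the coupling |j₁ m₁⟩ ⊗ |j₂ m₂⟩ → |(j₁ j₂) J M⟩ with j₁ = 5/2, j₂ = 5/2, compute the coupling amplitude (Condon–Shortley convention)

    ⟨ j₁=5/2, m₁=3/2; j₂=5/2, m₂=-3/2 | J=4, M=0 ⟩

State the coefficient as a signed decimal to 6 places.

√[9·1!4!4!/10! · 4!1!1!4!4!4!] = √(82944/175)
  +(−1)^0/∏(0,1,1,1,3,3)! = 1/36  (running 1/36)
  +(−1)^1/∏(1,0,0,0,4,4)! = -1/576  (running 5/192)
⟨..|..⟩ = √(82944/175)·(5/192) = +0.566947

+√(9/28) ≈ +0.566947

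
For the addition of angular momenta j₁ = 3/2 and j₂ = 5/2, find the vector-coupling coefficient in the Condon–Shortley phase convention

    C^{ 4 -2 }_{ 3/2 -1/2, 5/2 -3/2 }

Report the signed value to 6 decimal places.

triangle: 0!*3!*5!/9! = 720/362880
(j±m)!: 1!*2!*1!*4!*2!*6! = 69120
prefactor² = (2J+1)*Δ*N² = 8640/7
  k=0: +1/(0!*0!*2!*1!*1!*4!) = 1/48
Σ = 1/48  ⇒  CG² = 8640/7*1/48² = 15/28
CG = +√(15/28) = +0.731925

+√(15/28) = +0.731925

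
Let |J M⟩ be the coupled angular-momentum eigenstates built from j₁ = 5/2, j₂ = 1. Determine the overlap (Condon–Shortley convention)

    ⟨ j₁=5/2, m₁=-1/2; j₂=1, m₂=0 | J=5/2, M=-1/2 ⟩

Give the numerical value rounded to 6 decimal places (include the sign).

j₁+j₂−J=1  J+j₁−j₂=4  J−j₁+j₂=1  j₁+j₂+J+1=7
(j₁±m₁, j₂±m₂, J±M) = (2,3,1,1,2,3)
P² = 144/35
sum k=0..1:
  [0] +1/6 = 1/6
  [1] −1/4 = -1/4
S = -1/12
C² = P²·S² = 1/35 ; C = -0.169031

−√(1/35) ≈ -0.169031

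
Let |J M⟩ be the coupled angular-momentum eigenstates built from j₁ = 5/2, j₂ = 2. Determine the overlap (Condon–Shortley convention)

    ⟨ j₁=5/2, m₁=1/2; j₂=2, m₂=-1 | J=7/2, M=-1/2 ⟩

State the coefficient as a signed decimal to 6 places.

j₁+j₂−J=1  J+j₁−j₂=4  J−j₁+j₂=3  j₁+j₂+J+1=9
(j₁±m₁, j₂±m₂, J±M) = (3,2,1,3,3,4)
P² = 1152/35
sum k=0..1:
  [0] +1/8 = 1/8
  [1] −1/36 = -1/36
S = 7/72
C² = P²·S² = 14/45 ; C = +0.557773

+0.557773  (= +√(14/45))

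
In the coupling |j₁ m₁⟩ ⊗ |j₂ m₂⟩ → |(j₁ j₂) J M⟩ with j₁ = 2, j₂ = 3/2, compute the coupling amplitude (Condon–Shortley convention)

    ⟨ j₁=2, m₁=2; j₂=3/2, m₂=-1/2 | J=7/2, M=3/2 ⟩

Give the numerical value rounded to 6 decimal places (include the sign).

+0.377964

triangle: 0!×4!×3!/8! = 144/40320
(j±m)!: 4!×0!×1!×2!×5!×2! = 11520
prefactor² = (2J+1)×Δ×N² = 2304/7
  k=0: +1/(0!×0!×0!×1!×4!×2!) = 1/48
Σ = 1/48  ⇒  CG² = 2304/7×1/48² = 1/7
CG = +√(1/7) = +0.377964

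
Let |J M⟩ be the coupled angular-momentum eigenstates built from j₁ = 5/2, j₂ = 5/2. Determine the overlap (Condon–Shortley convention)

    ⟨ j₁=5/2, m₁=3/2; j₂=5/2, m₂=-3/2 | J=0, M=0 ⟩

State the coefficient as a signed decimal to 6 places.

-0.408248

√[1·5!0!0!/6! · 4!1!1!4!0!0!] = √(96)
  +(−1)^1/∏(1,4,0,0,0,0)! = -1/24  (running -1/24)
⟨..|..⟩ = √(96)·(-1/24) = -0.408248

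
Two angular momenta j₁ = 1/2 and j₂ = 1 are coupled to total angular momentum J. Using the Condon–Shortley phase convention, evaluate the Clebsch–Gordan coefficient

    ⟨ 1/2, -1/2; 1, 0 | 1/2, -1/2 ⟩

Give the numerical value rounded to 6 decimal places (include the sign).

triangle: 1!×0!×1!/3! = 1/6
(j±m)!: 0!×1!×1!×1!×0!×1! = 1
prefactor² = (2J+1)×Δ×N² = 1/3
  k=1: −1/(1!×0!×0!×0!×0!×1!) = -1
Σ = -1  ⇒  CG² = 1/3×(-1)² = 1/3
CG = −√(1/3) = -0.577350

-0.577350  (= −√(1/3))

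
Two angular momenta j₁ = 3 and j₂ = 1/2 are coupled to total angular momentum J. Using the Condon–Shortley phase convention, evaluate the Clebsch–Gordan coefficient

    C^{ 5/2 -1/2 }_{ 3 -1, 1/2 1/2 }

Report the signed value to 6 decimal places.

triangle: 1!·5!·0!/7! = 120/5040
(j±m)!: 2!·4!·1!·0!·2!·3! = 576
prefactor² = (2J+1)·Δ·N² = 576/7
  k=1: −1/(1!·0!·3!·0!·2!·0!) = -1/12
Σ = -1/12  ⇒  CG² = 576/7·(-1/12)² = 4/7
CG = −√(4/7) = -0.755929

−√(4/7) ≈ -0.755929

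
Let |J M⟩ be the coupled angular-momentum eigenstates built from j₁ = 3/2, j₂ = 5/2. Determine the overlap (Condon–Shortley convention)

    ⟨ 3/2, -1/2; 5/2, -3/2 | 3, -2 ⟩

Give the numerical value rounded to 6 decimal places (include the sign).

+√(1/12) = +0.288675

triangle: 1!*2!*4!/8! = 48/40320
(j±m)!: 1!*2!*1!*4!*1!*5! = 5760
prefactor² = (2J+1)*Δ*N² = 48
  k=0: +1/(0!*1!*2!*1!*0!*3!) = 1/12
  k=1: −1/(1!*0!*1!*0!*1!*4!) = -1/24
Σ = 1/24  ⇒  CG² = 48*1/24² = 1/12
CG = +√(1/12) = +0.288675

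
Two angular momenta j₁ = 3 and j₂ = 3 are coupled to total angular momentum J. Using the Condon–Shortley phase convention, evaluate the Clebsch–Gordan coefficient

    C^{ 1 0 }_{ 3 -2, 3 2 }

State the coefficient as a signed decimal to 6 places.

+0.377964  (= +√(1/7))

√[3·5!1!1!/8! · 1!5!5!1!1!1!] = √(900/7)
  +(−1)^4/∏(4,1,1,1,0,0)! = 1/24  (running 1/24)
  +(−1)^5/∏(5,0,0,0,1,1)! = -1/120  (running 1/30)
⟨..|..⟩ = √(900/7)·(1/30) = +0.377964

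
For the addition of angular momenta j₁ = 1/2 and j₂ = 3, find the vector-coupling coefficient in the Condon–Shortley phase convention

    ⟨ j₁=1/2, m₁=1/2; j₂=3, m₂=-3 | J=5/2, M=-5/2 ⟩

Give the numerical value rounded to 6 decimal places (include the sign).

√[6·1!0!5!/7! · 1!0!0!6!0!5!] = √(86400/7)
  +(−1)^0/∏(0,1,0,0,0,5)! = 1/120  (running 1/120)
⟨..|..⟩ = √(86400/7)·(1/120) = +0.925820

+√(6/7) ≈ +0.925820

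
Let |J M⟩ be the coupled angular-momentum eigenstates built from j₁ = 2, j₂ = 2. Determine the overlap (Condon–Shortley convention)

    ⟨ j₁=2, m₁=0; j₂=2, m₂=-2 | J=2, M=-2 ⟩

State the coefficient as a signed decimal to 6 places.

+0.534522  (= +√(2/7))

j₁+j₂−J=2  J+j₁−j₂=2  J−j₁+j₂=2  j₁+j₂+J+1=7
(j₁±m₁, j₂±m₂, J±M) = (2,2,0,4,0,4)
P² = 128/7
sum k=0..0:
  [0] +1/8 = 1/8
S = 1/8
C² = P²·S² = 2/7 ; C = +0.534522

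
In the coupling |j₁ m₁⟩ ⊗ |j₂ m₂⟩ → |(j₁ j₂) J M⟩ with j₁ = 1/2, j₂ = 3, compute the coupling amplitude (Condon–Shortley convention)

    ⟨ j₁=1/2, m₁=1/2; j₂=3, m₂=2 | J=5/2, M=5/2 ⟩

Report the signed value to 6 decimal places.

j₁+j₂−J=1  J+j₁−j₂=0  J−j₁+j₂=5  j₁+j₂+J+1=7
(j₁±m₁, j₂±m₂, J±M) = (1,0,5,1,5,0)
P² = 14400/7
sum k=0..0:
  [0] +1/120 = 1/120
S = 1/120
C² = P²·S² = 1/7 ; C = +0.377964

+0.377964  (= +√(1/7))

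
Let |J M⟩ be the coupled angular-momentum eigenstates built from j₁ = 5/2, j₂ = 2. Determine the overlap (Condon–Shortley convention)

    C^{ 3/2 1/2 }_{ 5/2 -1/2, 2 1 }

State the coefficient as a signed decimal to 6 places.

+0.487950

triangle: 3!*2!*1!/7! = 12/5040
(j±m)!: 2!*3!*3!*1!*2!*1! = 144
prefactor² = (2J+1)*Δ*N² = 48/35
  k=2: +1/(2!*1!*1!*1!*1!*0!) = 1/2
  k=3: −1/(3!*0!*0!*0!*2!*1!) = -1/12
Σ = 5/12  ⇒  CG² = 48/35*5/12² = 5/21
CG = +√(5/21) = +0.487950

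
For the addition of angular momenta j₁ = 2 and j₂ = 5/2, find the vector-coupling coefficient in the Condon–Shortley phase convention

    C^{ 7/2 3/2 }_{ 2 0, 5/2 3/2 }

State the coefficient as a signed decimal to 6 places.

−√(2/7) = -0.534522

triangle: 1!×3!×4!/9! = 144/362880
(j±m)!: 2!×2!×4!×1!×5!×2! = 23040
prefactor² = (2J+1)×Δ×N² = 512/7
  k=0: +1/(0!×1!×2!×4!×1!×0!) = 1/48
  k=1: −1/(1!×0!×1!×3!×2!×1!) = -1/12
Σ = -1/16  ⇒  CG² = 512/7×(-1/16)² = 2/7
CG = −√(2/7) = -0.534522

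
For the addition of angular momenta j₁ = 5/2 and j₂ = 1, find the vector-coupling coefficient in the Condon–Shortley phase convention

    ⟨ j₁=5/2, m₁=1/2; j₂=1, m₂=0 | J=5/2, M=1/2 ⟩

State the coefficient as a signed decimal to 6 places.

√[6·1!4!1!/7! · 3!2!1!1!3!2!] = √(144/35)
  +(−1)^0/∏(0,1,2,1,2,0)! = 1/4  (running 1/4)
  +(−1)^1/∏(1,0,1,0,3,1)! = -1/6  (running 1/12)
⟨..|..⟩ = √(144/35)·(1/12) = +0.169031

+0.169031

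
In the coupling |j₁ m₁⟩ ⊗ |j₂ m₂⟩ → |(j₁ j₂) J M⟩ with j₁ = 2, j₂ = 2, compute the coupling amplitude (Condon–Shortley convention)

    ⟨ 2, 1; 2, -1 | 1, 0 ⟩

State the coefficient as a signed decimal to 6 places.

triangle: 3!×1!×1!/6! = 6/720
(j±m)!: 3!×1!×1!×3!×1!×1! = 36
prefactor² = (2J+1)×Δ×N² = 9/10
  k=0: +1/(0!×3!×1!×1!×0!×0!) = 1/6
  k=1: −1/(1!×2!×0!×0!×1!×1!) = -1/2
Σ = -1/3  ⇒  CG² = 9/10×(-1/3)² = 1/10
CG = −√(1/10) = -0.316228

−√(1/10) = -0.316228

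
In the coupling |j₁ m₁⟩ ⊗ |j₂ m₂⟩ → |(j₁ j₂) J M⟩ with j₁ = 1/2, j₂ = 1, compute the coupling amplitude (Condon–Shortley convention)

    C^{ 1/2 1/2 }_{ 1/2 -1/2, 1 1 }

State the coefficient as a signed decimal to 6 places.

−√(2/3) = -0.816497

triangle: 1!·0!·1!/3! = 1/6
(j±m)!: 0!·1!·2!·0!·1!·0! = 2
prefactor² = (2J+1)·Δ·N² = 2/3
  k=1: −1/(1!·0!·0!·1!·0!·0!) = -1
Σ = -1  ⇒  CG² = 2/3·(-1)² = 2/3
CG = −√(2/3) = -0.816497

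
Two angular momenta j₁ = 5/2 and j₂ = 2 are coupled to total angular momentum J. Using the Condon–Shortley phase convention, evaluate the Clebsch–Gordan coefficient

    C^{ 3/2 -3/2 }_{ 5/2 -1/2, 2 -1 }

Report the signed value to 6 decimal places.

triangle: 3!×2!×1!/7! = 12/5040
(j±m)!: 2!×3!×1!×3!×0!×3! = 432
prefactor² = (2J+1)×Δ×N² = 144/35
  k=1: −1/(1!×2!×2!×0!×0!×1!) = -1/4
Σ = -1/4  ⇒  CG² = 144/35×(-1/4)² = 9/35
CG = −√(9/35) = -0.507093

−√(9/35) = -0.507093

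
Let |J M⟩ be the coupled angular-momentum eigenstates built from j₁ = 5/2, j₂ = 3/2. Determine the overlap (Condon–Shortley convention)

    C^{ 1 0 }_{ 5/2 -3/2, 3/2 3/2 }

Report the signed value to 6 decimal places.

−√(1/5) ≈ -0.447214

√[3·3!2!0!/6! · 1!4!3!0!1!1!] = √(36/5)
  +(−1)^3/∏(3,0,1,0,1,0)! = -1/6  (running -1/6)
⟨..|..⟩ = √(36/5)·(-1/6) = -0.447214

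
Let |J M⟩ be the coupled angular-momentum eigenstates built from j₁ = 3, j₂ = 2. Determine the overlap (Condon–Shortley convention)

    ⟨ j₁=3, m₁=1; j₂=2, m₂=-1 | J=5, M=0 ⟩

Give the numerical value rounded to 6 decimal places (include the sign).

j₁+j₂−J=0  J+j₁−j₂=6  J−j₁+j₂=4  j₁+j₂+J+1=11
(j₁±m₁, j₂±m₂, J±M) = (4,2,1,3,5,5)
P² = 138240/7
sum k=0..0:
  [0] +1/288 = 1/288
S = 1/288
C² = P²·S² = 5/21 ; C = +0.487950

+√(5/21) ≈ +0.487950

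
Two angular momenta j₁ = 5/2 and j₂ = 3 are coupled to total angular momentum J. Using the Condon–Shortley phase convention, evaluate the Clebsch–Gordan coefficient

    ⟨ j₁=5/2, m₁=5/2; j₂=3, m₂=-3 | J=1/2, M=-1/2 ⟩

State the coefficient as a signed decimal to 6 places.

+0.534522  (= +√(2/7))

triangle: 5!·0!·1!/7! = 120/5040
(j±m)!: 5!·0!·0!·6!·0!·1! = 86400
prefactor² = (2J+1)·Δ·N² = 28800/7
  k=0: +1/(0!·5!·0!·0!·0!·1!) = 1/120
Σ = 1/120  ⇒  CG² = 28800/7·1/120² = 2/7
CG = +√(2/7) = +0.534522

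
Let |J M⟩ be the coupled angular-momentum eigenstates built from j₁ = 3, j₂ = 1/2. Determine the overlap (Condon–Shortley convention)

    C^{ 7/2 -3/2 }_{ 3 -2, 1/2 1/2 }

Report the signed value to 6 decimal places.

triangle: 0!·6!·1!/8! = 720/40320
(j±m)!: 1!·5!·1!·0!·2!·5! = 28800
prefactor² = (2J+1)·Δ·N² = 28800/7
  k=0: +1/(0!·0!·5!·1!·1!·0!) = 1/120
Σ = 1/120  ⇒  CG² = 28800/7·1/120² = 2/7
CG = +√(2/7) = +0.534522

+0.534522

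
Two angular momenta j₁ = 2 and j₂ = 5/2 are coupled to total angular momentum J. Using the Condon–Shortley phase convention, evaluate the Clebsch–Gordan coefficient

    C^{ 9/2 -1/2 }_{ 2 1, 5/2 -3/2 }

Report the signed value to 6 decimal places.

+√(10/63) ≈ +0.398410

j₁+j₂−J=0  J+j₁−j₂=4  J−j₁+j₂=5  j₁+j₂+J+1=10
(j₁±m₁, j₂±m₂, J±M) = (3,1,1,4,4,5)
P² = 23040/7
sum k=0..0:
  [0] +1/144 = 1/144
S = 1/144
C² = P²·S² = 10/63 ; C = +0.398410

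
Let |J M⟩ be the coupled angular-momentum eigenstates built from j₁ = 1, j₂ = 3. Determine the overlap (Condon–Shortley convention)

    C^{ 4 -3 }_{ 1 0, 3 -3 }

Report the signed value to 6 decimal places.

+√(1/4) ≈ +0.500000

√[9·0!2!6!/9! · 1!1!0!6!1!7!] = √(129600)
  +(−1)^0/∏(0,0,1,0,1,6)! = 1/720  (running 1/720)
⟨..|..⟩ = √(129600)·(1/720) = +0.500000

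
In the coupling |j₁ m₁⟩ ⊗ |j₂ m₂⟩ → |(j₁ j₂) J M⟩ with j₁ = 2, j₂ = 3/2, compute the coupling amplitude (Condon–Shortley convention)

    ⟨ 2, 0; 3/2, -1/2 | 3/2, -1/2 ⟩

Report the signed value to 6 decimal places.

−√(1/5) ≈ -0.447214

triangle: 2!*2!*1!/6! = 4/720
(j±m)!: 2!*2!*1!*2!*1!*2! = 16
prefactor² = (2J+1)*Δ*N² = 16/45
  k=0: +1/(0!*2!*2!*1!*0!*0!) = 1/4
  k=1: −1/(1!*1!*1!*0!*1!*1!) = -1
Σ = -3/4  ⇒  CG² = 16/45*(-3/4)² = 1/5
CG = −√(1/5) = -0.447214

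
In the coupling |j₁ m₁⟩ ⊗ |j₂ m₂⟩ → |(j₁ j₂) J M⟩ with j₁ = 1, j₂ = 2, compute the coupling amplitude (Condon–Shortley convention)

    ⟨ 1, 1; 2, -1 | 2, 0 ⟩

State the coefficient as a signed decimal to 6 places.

√[5·1!1!3!/6! · 2!0!1!3!2!2!] = √(2)
  +(−1)^0/∏(0,1,0,1,1,2)! = 1/2  (running 1/2)
⟨..|..⟩ = √(2)·(1/2) = +0.707107

+√(1/2) = +0.707107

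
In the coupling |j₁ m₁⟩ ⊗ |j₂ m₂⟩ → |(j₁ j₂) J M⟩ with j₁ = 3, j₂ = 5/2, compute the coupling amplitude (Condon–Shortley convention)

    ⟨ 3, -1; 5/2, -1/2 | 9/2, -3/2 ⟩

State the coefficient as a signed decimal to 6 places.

triangle: 1!×5!×4!/11! = 2880/39916800
(j±m)!: 2!×4!×2!×3!×3!×6! = 2488320
prefactor² = (2J+1)×Δ×N² = 138240/77
  k=0: +1/(0!×1!×4!×2!×1!×2!) = 1/96
  k=1: −1/(1!×0!×3!×1!×2!×3!) = -1/72
Σ = -1/288  ⇒  CG² = 138240/77×(-1/288)² = 5/231
CG = −√(5/231) = -0.147122

−√(5/231) = -0.147122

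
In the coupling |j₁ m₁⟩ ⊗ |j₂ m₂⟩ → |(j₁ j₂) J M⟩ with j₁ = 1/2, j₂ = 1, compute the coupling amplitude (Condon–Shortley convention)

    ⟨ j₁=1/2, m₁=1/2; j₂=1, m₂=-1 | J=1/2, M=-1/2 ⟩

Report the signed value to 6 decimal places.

j₁+j₂−J=1  J+j₁−j₂=0  J−j₁+j₂=1  j₁+j₂+J+1=3
(j₁±m₁, j₂±m₂, J±M) = (1,0,0,2,0,1)
P² = 2/3
sum k=0..0:
  [0] +1/1 = 1
S = 1
C² = P²·S² = 2/3 ; C = +0.816497

+0.816497  (= +√(2/3))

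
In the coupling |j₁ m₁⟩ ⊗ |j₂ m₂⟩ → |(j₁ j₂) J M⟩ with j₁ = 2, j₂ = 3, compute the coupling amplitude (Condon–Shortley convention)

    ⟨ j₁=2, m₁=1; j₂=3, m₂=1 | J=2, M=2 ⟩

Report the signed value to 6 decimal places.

-0.462910  (= −√(3/14))

triangle: 3!*1!*3!/8! = 36/40320
(j±m)!: 3!*1!*4!*2!*4!*0! = 6912
prefactor² = (2J+1)*Δ*N² = 216/7
  k=1: −1/(1!*2!*0!*3!*1!*0!) = -1/12
Σ = -1/12  ⇒  CG² = 216/7*(-1/12)² = 3/14
CG = −√(3/14) = -0.462910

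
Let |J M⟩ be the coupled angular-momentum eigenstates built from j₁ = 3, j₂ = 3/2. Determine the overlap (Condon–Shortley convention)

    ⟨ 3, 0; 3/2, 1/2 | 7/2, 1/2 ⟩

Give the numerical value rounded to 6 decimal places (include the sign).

−√(2/21) = -0.308607

j₁+j₂−J=1  J+j₁−j₂=5  J−j₁+j₂=2  j₁+j₂+J+1=9
(j₁±m₁, j₂±m₂, J±M) = (3,3,2,1,4,3)
P² = 384/7
sum k=0..1:
  [0] +1/24 = 1/24
  [1] −1/12 = -1/12
S = -1/24
C² = P²·S² = 2/21 ; C = -0.308607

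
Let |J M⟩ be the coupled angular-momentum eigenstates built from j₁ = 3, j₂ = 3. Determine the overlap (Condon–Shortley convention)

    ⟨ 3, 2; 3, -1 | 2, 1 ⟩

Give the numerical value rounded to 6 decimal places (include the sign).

-0.422577

triangle: 4!·2!·2!/9! = 96/362880
(j±m)!: 5!·1!·2!·4!·3!·1! = 34560
prefactor² = (2J+1)·Δ·N² = 320/7
  k=0: +1/(0!·4!·1!·2!·1!·0!) = 1/48
  k=1: −1/(1!·3!·0!·1!·2!·1!) = -1/12
Σ = -1/16  ⇒  CG² = 320/7·(-1/16)² = 5/28
CG = −√(5/28) = -0.422577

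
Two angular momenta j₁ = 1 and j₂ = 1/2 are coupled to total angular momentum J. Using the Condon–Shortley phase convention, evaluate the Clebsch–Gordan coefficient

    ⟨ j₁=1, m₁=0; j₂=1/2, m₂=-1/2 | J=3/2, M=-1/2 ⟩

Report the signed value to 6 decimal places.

triangle: 0!·2!·1!/4! = 2/24
(j±m)!: 1!·1!·0!·1!·1!·2! = 2
prefactor² = (2J+1)·Δ·N² = 2/3
  k=0: +1/(0!·0!·1!·0!·1!·1!) = 1
Σ = 1  ⇒  CG² = 2/3·1² = 2/3
CG = +√(2/3) = +0.816497

+0.816497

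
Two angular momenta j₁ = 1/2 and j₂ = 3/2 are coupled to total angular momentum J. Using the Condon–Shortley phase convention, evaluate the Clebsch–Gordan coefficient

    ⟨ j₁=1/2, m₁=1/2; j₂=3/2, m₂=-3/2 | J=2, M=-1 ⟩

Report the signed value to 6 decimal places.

√[5·0!1!3!/5! · 1!0!0!3!1!3!] = √(9)
  +(−1)^0/∏(0,0,0,0,1,3)! = 1/6  (running 1/6)
⟨..|..⟩ = √(9)·(1/6) = +0.500000

+0.500000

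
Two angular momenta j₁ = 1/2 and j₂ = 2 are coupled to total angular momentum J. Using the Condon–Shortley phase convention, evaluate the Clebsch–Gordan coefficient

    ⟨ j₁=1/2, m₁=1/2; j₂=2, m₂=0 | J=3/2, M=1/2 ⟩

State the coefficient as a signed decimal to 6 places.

triangle: 1!·0!·3!/5! = 6/120
(j±m)!: 1!·0!·2!·2!·2!·1! = 8
prefactor² = (2J+1)·Δ·N² = 8/5
  k=0: +1/(0!·1!·0!·2!·0!·1!) = 1/2
Σ = 1/2  ⇒  CG² = 8/5·1/2² = 2/5
CG = +√(2/5) = +0.632456

+0.632456  (= +√(2/5))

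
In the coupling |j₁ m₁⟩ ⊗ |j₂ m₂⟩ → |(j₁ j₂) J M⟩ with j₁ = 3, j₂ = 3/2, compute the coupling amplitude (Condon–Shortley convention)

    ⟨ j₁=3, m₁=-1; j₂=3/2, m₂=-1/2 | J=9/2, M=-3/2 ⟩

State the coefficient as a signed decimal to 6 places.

triangle: 0!*6!*3!/10! = 4320/3628800
(j±m)!: 2!*4!*1!*2!*3!*6! = 414720
prefactor² = (2J+1)*Δ*N² = 34560/7
  k=0: +1/(0!*0!*4!*1!*2!*2!) = 1/96
Σ = 1/96  ⇒  CG² = 34560/7*1/96² = 15/28
CG = +√(15/28) = +0.731925

+√(15/28) ≈ +0.731925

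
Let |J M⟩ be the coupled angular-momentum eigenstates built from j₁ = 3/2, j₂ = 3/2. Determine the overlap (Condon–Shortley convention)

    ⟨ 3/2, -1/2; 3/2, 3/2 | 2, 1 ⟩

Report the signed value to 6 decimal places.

triangle: 1!·2!·2!/6! = 4/720
(j±m)!: 1!·2!·3!·0!·3!·1! = 72
prefactor² = (2J+1)·Δ·N² = 2
  k=1: −1/(1!·0!·1!·2!·1!·0!) = -1/2
Σ = -1/2  ⇒  CG² = 2·(-1/2)² = 1/2
CG = −√(1/2) = -0.707107

-0.707107  (= −√(1/2))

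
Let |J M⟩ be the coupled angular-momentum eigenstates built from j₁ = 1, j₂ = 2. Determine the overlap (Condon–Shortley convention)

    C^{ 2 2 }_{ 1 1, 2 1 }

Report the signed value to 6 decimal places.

triangle: 1!·1!·3!/6! = 6/720
(j±m)!: 2!·0!·3!·1!·4!·0! = 288
prefactor² = (2J+1)·Δ·N² = 12
  k=0: +1/(0!·1!·0!·3!·1!·0!) = 1/6
Σ = 1/6  ⇒  CG² = 12·1/6² = 1/3
CG = +√(1/3) = +0.577350

+√(1/3) ≈ +0.577350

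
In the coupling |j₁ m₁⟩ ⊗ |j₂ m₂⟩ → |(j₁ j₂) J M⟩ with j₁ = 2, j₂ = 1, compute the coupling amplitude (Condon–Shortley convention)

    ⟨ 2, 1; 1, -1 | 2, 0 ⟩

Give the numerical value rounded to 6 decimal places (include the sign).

√[5·1!3!1!/6! · 3!1!0!2!2!2!] = √(2)
  +(−1)^0/∏(0,1,1,0,2,1)! = 1/2  (running 1/2)
⟨..|..⟩ = √(2)·(1/2) = +0.707107

+√(1/2) = +0.707107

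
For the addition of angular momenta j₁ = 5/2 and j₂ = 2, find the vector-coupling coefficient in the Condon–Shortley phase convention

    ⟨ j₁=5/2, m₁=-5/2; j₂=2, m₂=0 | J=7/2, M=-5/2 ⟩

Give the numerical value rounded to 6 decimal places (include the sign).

−√(10/21) ≈ -0.690066

√[8·1!4!3!/9! · 0!5!2!2!1!6!] = √(7680/7)
  +(−1)^1/∏(1,0,4,1,0,2)! = -1/48  (running -1/48)
⟨..|..⟩ = √(7680/7)·(-1/48) = -0.690066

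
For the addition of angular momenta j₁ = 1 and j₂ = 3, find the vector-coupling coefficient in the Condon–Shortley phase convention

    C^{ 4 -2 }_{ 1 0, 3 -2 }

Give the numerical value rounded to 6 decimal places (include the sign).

+√(3/7) ≈ +0.654654

√[9·0!2!6!/9! · 1!1!1!5!2!6!] = √(43200/7)
  +(−1)^0/∏(0,0,1,1,1,5)! = 1/120  (running 1/120)
⟨..|..⟩ = √(43200/7)·(1/120) = +0.654654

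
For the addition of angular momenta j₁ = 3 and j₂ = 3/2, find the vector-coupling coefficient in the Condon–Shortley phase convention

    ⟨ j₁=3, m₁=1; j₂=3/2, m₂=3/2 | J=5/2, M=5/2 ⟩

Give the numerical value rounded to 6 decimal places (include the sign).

triangle: 2!×4!×1!/8! = 48/40320
(j±m)!: 4!×2!×3!×0!×5!×0! = 34560
prefactor² = (2J+1)×Δ×N² = 1728/7
  k=2: +1/(2!×0!×0!×1!×4!×0!) = 1/48
Σ = 1/48  ⇒  CG² = 1728/7×1/48² = 3/28
CG = +√(3/28) = +0.327327

+0.327327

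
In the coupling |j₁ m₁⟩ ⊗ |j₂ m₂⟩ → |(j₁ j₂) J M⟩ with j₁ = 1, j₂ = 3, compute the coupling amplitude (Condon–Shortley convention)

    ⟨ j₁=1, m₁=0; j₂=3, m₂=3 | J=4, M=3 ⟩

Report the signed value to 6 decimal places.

triangle: 0!*2!*6!/9! = 1440/362880
(j±m)!: 1!*1!*6!*0!*7!*1! = 3628800
prefactor² = (2J+1)*Δ*N² = 129600
  k=0: +1/(0!*0!*1!*6!*1!*0!) = 1/720
Σ = 1/720  ⇒  CG² = 129600*1/720² = 1/4
CG = +√(1/4) = +0.500000

+0.500000  (= +√(1/4))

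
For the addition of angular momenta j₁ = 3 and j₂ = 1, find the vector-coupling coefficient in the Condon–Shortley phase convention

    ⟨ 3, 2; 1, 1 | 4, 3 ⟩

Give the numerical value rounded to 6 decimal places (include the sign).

√[9·0!6!2!/9! · 5!1!2!0!7!1!] = √(43200)
  +(−1)^0/∏(0,0,1,2,5,0)! = 1/240  (running 1/240)
⟨..|..⟩ = √(43200)·(1/240) = +0.866025

+√(3/4) ≈ +0.866025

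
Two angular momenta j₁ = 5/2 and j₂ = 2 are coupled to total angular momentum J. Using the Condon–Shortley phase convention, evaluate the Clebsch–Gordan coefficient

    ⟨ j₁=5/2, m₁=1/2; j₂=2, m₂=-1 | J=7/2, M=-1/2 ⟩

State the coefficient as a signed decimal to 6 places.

+√(14/45) = +0.557773

√[8·1!4!3!/9! · 3!2!1!3!3!4!] = √(1152/35)
  +(−1)^0/∏(0,1,2,1,2,2)! = 1/8  (running 1/8)
  +(−1)^1/∏(1,0,1,0,3,3)! = -1/36  (running 7/72)
⟨..|..⟩ = √(1152/35)·(7/72) = +0.557773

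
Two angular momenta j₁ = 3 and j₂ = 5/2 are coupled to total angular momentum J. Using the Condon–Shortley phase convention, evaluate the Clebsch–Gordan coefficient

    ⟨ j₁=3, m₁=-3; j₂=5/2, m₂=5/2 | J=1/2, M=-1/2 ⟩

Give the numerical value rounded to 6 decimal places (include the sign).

-0.534522

j₁+j₂−J=5  J+j₁−j₂=1  J−j₁+j₂=0  j₁+j₂+J+1=7
(j₁±m₁, j₂±m₂, J±M) = (0,6,5,0,0,1)
P² = 28800/7
sum k=5..5:
  [5] −1/120 = -1/120
S = -1/120
C² = P²·S² = 2/7 ; C = -0.534522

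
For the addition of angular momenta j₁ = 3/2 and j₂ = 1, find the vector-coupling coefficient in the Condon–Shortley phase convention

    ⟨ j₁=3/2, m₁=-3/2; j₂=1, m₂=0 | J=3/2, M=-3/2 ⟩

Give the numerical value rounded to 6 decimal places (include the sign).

triangle: 1!×2!×1!/5! = 2/120
(j±m)!: 0!×3!×1!×1!×0!×3! = 36
prefactor² = (2J+1)×Δ×N² = 12/5
  k=1: −1/(1!×0!×2!×0!×0!×1!) = -1/2
Σ = -1/2  ⇒  CG² = 12/5×(-1/2)² = 3/5
CG = −√(3/5) = -0.774597

-0.774597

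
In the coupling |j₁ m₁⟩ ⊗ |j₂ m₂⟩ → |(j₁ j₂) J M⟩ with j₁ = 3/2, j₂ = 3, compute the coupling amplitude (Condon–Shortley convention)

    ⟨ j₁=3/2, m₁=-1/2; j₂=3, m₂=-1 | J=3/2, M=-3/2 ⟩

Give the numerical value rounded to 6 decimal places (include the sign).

triangle: 3!×0!×3!/7! = 36/5040
(j±m)!: 1!×2!×2!×4!×0!×3! = 576
prefactor² = (2J+1)×Δ×N² = 576/35
  k=2: +1/(2!×1!×0!×0!×0!×3!) = 1/12
Σ = 1/12  ⇒  CG² = 576/35×1/12² = 4/35
CG = +√(4/35) = +0.338062

+√(4/35) ≈ +0.338062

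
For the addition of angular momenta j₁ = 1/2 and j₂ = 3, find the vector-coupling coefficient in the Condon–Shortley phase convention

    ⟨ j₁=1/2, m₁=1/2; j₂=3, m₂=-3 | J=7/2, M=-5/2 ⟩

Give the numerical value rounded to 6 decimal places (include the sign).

√[8·0!1!6!/8! · 1!0!0!6!1!6!] = √(518400/7)
  +(−1)^0/∏(0,0,0,0,1,6)! = 1/720  (running 1/720)
⟨..|..⟩ = √(518400/7)·(1/720) = +0.377964

+0.377964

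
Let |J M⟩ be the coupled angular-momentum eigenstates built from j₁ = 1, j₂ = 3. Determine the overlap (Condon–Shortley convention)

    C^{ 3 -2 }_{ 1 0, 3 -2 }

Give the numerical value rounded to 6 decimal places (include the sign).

+0.577350

triangle: 1!·1!·5!/8! = 120/40320
(j±m)!: 1!·1!·1!·5!·1!·5! = 14400
prefactor² = (2J+1)·Δ·N² = 300
  k=0: +1/(0!·1!·1!·1!·0!·4!) = 1/24
  k=1: −1/(1!·0!·0!·0!·1!·5!) = -1/120
Σ = 1/30  ⇒  CG² = 300·1/30² = 1/3
CG = +√(1/3) = +0.577350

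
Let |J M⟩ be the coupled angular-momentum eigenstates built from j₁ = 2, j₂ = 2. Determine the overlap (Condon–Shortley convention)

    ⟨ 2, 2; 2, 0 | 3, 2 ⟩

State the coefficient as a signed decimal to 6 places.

j₁+j₂−J=1  J+j₁−j₂=3  J−j₁+j₂=3  j₁+j₂+J+1=8
(j₁±m₁, j₂±m₂, J±M) = (4,0,2,2,5,1)
P² = 72
sum k=0..0:
  [0] +1/12 = 1/12
S = 1/12
C² = P²·S² = 1/2 ; C = +0.707107

+√(1/2) ≈ +0.707107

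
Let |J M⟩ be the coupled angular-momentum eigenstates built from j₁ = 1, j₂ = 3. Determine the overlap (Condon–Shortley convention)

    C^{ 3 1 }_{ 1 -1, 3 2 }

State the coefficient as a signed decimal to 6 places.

√[7·1!1!5!/8! · 0!2!5!1!4!2!] = √(240)
  +(−1)^1/∏(1,0,1,4,0,1)! = -1/24  (running -1/24)
⟨..|..⟩ = √(240)·(-1/24) = -0.645497

-0.645497  (= −√(5/12))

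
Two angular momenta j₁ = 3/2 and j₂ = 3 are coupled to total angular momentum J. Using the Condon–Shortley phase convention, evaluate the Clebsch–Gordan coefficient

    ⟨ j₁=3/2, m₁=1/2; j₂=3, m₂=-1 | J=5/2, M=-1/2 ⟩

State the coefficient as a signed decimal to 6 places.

-0.119523  (= −√(1/70))

j₁+j₂−J=2  J+j₁−j₂=1  J−j₁+j₂=4  j₁+j₂+J+1=8
(j₁±m₁, j₂±m₂, J±M) = (2,1,2,4,2,3)
P² = 288/35
sum k=0..1:
  [0] +1/8 = 1/8
  [1] −1/6 = -1/6
S = -1/24
C² = P²·S² = 1/70 ; C = -0.119523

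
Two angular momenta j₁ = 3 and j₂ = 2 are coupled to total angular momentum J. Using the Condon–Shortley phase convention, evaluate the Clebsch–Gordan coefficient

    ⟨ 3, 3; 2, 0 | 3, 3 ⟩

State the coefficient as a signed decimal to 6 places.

√[7·2!4!2!/9! · 6!0!2!2!6!0!] = √(3840)
  +(−1)^0/∏(0,2,0,2,4,0)! = 1/96  (running 1/96)
⟨..|..⟩ = √(3840)·(1/96) = +0.645497

+0.645497  (= +√(5/12))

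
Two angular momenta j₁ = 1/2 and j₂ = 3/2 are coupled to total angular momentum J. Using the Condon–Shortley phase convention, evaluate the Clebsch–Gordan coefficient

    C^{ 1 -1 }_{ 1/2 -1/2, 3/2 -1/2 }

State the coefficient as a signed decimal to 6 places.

j₁+j₂−J=1  J+j₁−j₂=0  J−j₁+j₂=2  j₁+j₂+J+1=4
(j₁±m₁, j₂±m₂, J±M) = (0,1,1,2,0,2)
P² = 1
sum k=1..1:
  [1] −1/2 = -1/2
S = -1/2
C² = P²·S² = 1/4 ; C = -0.500000

−√(1/4) = -0.500000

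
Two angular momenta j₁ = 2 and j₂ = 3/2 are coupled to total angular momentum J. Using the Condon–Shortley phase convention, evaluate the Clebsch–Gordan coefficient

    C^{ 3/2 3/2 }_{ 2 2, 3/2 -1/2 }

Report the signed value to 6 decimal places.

j₁+j₂−J=2  J+j₁−j₂=2  J−j₁+j₂=1  j₁+j₂+J+1=6
(j₁±m₁, j₂±m₂, J±M) = (4,0,1,2,3,0)
P² = 32/5
sum k=0..0:
  [0] +1/4 = 1/4
S = 1/4
C² = P²·S² = 2/5 ; C = +0.632456

+0.632456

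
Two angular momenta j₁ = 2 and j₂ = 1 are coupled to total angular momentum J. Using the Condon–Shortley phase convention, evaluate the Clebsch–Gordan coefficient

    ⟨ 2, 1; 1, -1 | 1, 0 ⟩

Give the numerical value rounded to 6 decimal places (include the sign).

j₁+j₂−J=2  J+j₁−j₂=2  J−j₁+j₂=0  j₁+j₂+J+1=5
(j₁±m₁, j₂±m₂, J±M) = (3,1,0,2,1,1)
P² = 6/5
sum k=0..0:
  [0] +1/2 = 1/2
S = 1/2
C² = P²·S² = 3/10 ; C = +0.547723

+0.547723  (= +√(3/10))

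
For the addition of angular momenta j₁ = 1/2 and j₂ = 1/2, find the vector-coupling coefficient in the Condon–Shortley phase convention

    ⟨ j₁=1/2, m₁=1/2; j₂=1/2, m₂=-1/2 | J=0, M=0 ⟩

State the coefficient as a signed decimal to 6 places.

+√(1/2) = +0.707107

j₁+j₂−J=1  J+j₁−j₂=0  J−j₁+j₂=0  j₁+j₂+J+1=2
(j₁±m₁, j₂±m₂, J±M) = (1,0,0,1,0,0)
P² = 1/2
sum k=0..0:
  [0] +1/1 = 1
S = 1
C² = P²·S² = 1/2 ; C = +0.707107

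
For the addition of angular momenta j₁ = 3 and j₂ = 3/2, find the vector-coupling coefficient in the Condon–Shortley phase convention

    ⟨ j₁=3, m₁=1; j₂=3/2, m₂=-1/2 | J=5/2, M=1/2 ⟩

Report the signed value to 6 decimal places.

√[6·2!4!1!/8! · 4!2!1!2!3!2!] = √(288/35)
  +(−1)^0/∏(0,2,2,1,2,0)! = 1/8  (running 1/8)
  +(−1)^1/∏(1,1,1,0,3,1)! = -1/6  (running -1/24)
⟨..|..⟩ = √(288/35)·(-1/24) = -0.119523

-0.119523  (= −√(1/70))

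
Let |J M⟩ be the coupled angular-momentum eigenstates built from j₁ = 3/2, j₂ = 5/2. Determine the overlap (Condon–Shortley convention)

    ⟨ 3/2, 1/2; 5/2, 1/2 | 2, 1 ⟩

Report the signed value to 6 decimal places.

triangle: 2!·1!·3!/7! = 12/5040
(j±m)!: 2!·1!·3!·2!·3!·1! = 144
prefactor² = (2J+1)·Δ·N² = 12/7
  k=0: +1/(0!·2!·1!·3!·0!·0!) = 1/12
  k=1: −1/(1!·1!·0!·2!·1!·1!) = -1/2
Σ = -5/12  ⇒  CG² = 12/7·(-5/12)² = 25/84
CG = −√(25/84) = -0.545545

-0.545545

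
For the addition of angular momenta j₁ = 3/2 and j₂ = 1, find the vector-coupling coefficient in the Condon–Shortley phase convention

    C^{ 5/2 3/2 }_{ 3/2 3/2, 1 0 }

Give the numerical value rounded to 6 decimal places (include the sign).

+√(2/5) ≈ +0.632456

√[6·0!3!2!/6! · 3!0!1!1!4!1!] = √(72/5)
  +(−1)^0/∏(0,0,0,1,3,1)! = 1/6  (running 1/6)
⟨..|..⟩ = √(72/5)·(1/6) = +0.632456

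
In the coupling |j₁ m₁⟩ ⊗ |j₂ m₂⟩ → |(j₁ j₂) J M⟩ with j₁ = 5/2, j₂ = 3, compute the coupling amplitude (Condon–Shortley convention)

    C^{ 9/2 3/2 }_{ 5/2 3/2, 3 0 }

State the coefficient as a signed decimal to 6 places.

√[10·1!4!5!/11! · 4!1!3!3!6!3!] = √(207360/77)
  +(−1)^0/∏(0,1,1,3,3,2)! = 1/72  (running 1/72)
  +(−1)^1/∏(1,0,0,2,4,3)! = -1/288  (running 1/96)
⟨..|..⟩ = √(207360/77)·(1/96) = +0.540562

+√(45/154) = +0.540562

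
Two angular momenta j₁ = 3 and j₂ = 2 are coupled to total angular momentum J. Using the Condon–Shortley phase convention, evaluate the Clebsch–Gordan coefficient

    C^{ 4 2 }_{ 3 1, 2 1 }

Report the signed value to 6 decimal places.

−√(1/28) = -0.188982

triangle: 1!×5!×3!/10! = 720/3628800
(j±m)!: 4!×2!×3!×1!×6!×2! = 414720
prefactor² = (2J+1)×Δ×N² = 5184/7
  k=0: +1/(0!×1!×2!×3!×3!×0!) = 1/72
  k=1: −1/(1!×0!×1!×2!×4!×1!) = -1/48
Σ = -1/144  ⇒  CG² = 5184/7×(-1/144)² = 1/28
CG = −√(1/28) = -0.188982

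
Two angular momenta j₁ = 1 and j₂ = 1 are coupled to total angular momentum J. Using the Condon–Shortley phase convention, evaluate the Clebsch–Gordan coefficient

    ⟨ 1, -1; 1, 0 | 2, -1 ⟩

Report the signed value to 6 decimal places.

+√(1/2) ≈ +0.707107

√[5·0!2!2!/5! · 0!2!1!1!1!3!] = √(2)
  +(−1)^0/∏(0,0,2,1,0,1)! = 1/2  (running 1/2)
⟨..|..⟩ = √(2)·(1/2) = +0.707107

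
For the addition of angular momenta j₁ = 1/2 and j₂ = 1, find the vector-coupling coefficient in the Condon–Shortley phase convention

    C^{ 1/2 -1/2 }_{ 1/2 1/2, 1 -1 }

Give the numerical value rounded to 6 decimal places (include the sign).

+0.816497

√[2·1!0!1!/3! · 1!0!0!2!0!1!] = √(2/3)
  +(−1)^0/∏(0,1,0,0,0,1)! = 1  (running 1)
⟨..|..⟩ = √(2/3)·(1) = +0.816497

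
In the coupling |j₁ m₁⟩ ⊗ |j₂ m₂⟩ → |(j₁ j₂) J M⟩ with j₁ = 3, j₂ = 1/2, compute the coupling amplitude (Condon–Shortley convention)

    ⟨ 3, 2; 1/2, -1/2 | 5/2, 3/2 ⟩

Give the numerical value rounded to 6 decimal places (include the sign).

+√(5/7) ≈ +0.845154

triangle: 1!×5!×0!/7! = 120/5040
(j±m)!: 5!×1!×0!×1!×4!×1! = 2880
prefactor² = (2J+1)×Δ×N² = 2880/7
  k=0: +1/(0!×1!×1!×0!×4!×0!) = 1/24
Σ = 1/24  ⇒  CG² = 2880/7×1/24² = 5/7
CG = +√(5/7) = +0.845154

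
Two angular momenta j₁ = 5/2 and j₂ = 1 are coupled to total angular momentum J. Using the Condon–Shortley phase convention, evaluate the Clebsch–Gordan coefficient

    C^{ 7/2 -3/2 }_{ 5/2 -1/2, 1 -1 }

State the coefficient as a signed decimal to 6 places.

+√(10/21) ≈ +0.690066

√[8·0!5!2!/8! · 2!3!0!2!2!5!] = √(1920/7)
  +(−1)^0/∏(0,0,3,0,2,2)! = 1/24  (running 1/24)
⟨..|..⟩ = √(1920/7)·(1/24) = +0.690066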